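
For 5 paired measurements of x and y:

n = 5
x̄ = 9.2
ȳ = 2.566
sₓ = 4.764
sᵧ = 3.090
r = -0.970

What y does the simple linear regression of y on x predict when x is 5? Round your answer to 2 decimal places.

b = r · sᵧ/sₓ = -0.97 · 3.09/4.764 = -0.629156
a = ȳ − b·x̄ = 2.566 − (-0.629156)·9.2 = 8.354237
ŷ(5) = a + b·5 = 8.354237 + (-0.629156)·5 = 5.208456

5.21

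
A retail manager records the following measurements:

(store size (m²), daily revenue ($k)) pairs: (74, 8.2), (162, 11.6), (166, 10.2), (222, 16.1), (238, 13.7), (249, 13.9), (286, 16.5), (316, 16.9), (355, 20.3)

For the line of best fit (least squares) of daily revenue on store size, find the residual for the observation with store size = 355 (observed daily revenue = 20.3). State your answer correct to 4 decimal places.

0.9693

n = 9, Σx = 2068, Σy = 127.4, Σxy = 31741, Σx² = 534882
Sxx = Σx² − (Σx)²/n = 534882 − 475180.444444 = 59701.555556
Sxy = Σxy − (Σx)(Σy)/n = 31741 − 29273.688889 = 2467.311111
b = Sxy/Sxx = 2467.311111/59701.555556 = 0.041327
a = ȳ − b·x̄ = 14.155556 − 0.041327·229.777778 = 4.659433
ŷ(355) = 4.659433 + 0.041327·355 = 19.330667
residual = y − ŷ = 20.3 − 19.330667 = 0.969333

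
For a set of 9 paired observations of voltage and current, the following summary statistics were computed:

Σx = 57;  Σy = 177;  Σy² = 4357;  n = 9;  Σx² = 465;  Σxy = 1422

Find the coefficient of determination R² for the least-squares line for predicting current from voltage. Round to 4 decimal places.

Sxx = Σx² − (Σx)²/n = 465 − 361 = 104
Sxy = Σxy − (Σx)(Σy)/n = 1422 − 1121 = 301
Syy = Σy² − (Σy)²/n = 4357 − 3481 = 876
R² = Sxy²/(Sxx·Syy) = (301)²/(104·876) = 0.994479

0.9945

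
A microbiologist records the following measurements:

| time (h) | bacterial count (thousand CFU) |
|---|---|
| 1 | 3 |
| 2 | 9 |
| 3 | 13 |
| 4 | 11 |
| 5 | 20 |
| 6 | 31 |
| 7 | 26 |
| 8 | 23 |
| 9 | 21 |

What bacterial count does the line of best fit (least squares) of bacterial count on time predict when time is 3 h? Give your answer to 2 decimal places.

12.11

n = 9, Σx = 45, Σy = 157, Σxy = 945, Σx² = 285
Sxx = Σx² − (Σx)²/n = 285 − 225 = 60
Sxy = Σxy − (Σx)(Σy)/n = 945 − 785 = 160
b = Sxy/Sxx = 160/60 = 2.666667
a = ȳ − b·x̄ = 17.444444 − 2.666667·5 = 4.111111
ŷ(3) = a + b·3 = 4.111111 + 2.666667·3 = 12.111111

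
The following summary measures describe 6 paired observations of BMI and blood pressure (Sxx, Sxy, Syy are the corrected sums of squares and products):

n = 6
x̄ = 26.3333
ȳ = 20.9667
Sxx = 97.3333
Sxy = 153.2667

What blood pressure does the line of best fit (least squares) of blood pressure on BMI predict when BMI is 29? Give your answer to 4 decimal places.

25.1658

b = Sxy/Sxx = 153.2667/97.3333 = 1.574658
a = ȳ − b·x̄ = 20.9667 − 1.574658·26.3333 = -20.499252
ŷ(29) = a + b·29 = -20.499252 + 1.574658·29 = 25.165842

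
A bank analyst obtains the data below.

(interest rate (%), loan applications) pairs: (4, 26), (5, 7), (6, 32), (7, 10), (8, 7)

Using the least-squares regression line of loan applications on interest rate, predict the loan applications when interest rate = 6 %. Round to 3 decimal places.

16.400

n = 5, Σx = 30, Σy = 82, Σxy = 457, Σx² = 190
Sxx = Σx² − (Σx)²/n = 190 − 180 = 10
Sxy = Σxy − (Σx)(Σy)/n = 457 − 492 = -35
b = Sxy/Sxx = -35/10 = -3.5
a = ȳ − b·x̄ = 16.4 − (-3.5)·6 = 37.4
ŷ(6) = a + b·6 = 37.4 + (-3.5)·6 = 16.4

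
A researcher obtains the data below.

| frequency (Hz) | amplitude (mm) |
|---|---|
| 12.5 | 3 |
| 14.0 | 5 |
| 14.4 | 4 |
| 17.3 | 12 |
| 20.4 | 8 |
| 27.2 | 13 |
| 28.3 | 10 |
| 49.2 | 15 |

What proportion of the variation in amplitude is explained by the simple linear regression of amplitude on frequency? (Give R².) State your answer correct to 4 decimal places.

0.6502

n = 8, Σx = 183.3, Σy = 70, Σxy = 1910.5, Σx² = 5236.43, Σy² = 752
Sxx = Σx² − (Σx)²/n = 5236.43 − 4199.86125 = 1036.56875
Sxy = Σxy − (Σx)(Σy)/n = 1910.5 − 1603.875 = 306.625
Syy = Σy² − (Σy)²/n = 752 − 612.5 = 139.5
R² = Sxy²/(Sxx·Syy) = (306.625)²/(1036.56875·139.5) = 0.650194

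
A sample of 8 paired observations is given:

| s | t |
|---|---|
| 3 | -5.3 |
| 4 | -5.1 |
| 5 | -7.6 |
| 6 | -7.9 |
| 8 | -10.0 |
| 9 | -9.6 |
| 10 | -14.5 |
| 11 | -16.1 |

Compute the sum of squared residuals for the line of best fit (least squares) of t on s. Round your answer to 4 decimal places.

n = 8, Σx = 56, Σy = -76.1, Σxy = -610.2, Σx² = 452, Σy² = 835.89
Sxx = Σx² − (Σx)²/n = 452 − 392 = 60
Sxy = Σxy − (Σx)(Σy)/n = -610.2 − (-532.7) = -77.5
Syy = Σy² − (Σy)²/n = 835.89 − 723.90125 = 111.98875
b = Sxy/Sxx = -77.5/60 = -1.291667
SSE = Syy − b·Sxy = 111.98875 − (-1.291667)·(-77.5) = 11.884583

11.8846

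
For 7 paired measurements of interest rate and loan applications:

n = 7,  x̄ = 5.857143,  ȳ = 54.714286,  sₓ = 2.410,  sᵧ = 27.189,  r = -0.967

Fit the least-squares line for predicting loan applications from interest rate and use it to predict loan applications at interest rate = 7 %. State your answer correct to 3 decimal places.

b = r · sᵧ/sₓ = -0.967 · 27.189/2.41 = -10.909445
a = ȳ − b·x̄ = 54.714286 − (-10.909445)·5.857143 = 118.612467
ŷ(7) = a + b·7 = 118.612467 + (-10.909445)·7 = 42.246350

42.246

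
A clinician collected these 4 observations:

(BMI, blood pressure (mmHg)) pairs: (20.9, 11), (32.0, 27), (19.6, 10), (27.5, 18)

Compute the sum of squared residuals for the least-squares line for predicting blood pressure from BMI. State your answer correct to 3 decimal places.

5.213

n = 4, Σx = 100, Σy = 66, Σxy = 1784.9, Σx² = 2601.22, Σy² = 1274
Sxx = Σx² − (Σx)²/n = 2601.22 − 2500 = 101.22
Sxy = Σxy − (Σx)(Σy)/n = 1784.9 − 1650 = 134.9
Syy = Σy² − (Σy)²/n = 1274 − 1089 = 185
b = Sxy/Sxx = 134.9/101.22 = 1.332741
SSE = Syy − b·Sxy = 185 − 1.332741·134.9 = 5.213298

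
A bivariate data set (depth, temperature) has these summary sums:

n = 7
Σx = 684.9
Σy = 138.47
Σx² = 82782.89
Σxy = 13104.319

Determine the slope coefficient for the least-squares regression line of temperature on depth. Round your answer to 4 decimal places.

Sxx = Σx² − (Σx)²/n = 82782.89 − 67012.572857 = 15770.317143
Sxy = Σxy − (Σx)(Σy)/n = 13104.319 − 13548.300429 = -443.981429
b = Sxy/Sxx = -443.981429/15770.317143 = -0.028153

-0.0282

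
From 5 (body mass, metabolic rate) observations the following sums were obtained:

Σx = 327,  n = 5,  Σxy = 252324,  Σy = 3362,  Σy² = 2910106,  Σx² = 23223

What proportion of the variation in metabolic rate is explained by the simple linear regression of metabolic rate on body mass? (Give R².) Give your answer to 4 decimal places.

0.8824

Sxx = Σx² − (Σx)²/n = 23223 − 21385.8 = 1837.2
Sxy = Σxy − (Σx)(Σy)/n = 252324 − 219874.8 = 32449.2
Syy = Σy² − (Σy)²/n = 2910106 − 2260608.8 = 649497.2
R² = Sxy²/(Sxx·Syy) = (32449.2)²/(1837.2·649497.2) = 0.882418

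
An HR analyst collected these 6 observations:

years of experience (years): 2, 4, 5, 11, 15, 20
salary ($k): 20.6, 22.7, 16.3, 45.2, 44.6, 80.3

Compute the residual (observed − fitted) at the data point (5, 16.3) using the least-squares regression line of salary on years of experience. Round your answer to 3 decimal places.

n = 6, Σx = 57, Σy = 229.7, Σxy = 2985.7, Σx² = 791
Sxx = Σx² − (Σx)²/n = 791 − 541.5 = 249.5
Sxy = Σxy − (Σx)(Σy)/n = 2985.7 − 2182.15 = 803.55
b = Sxy/Sxx = 803.55/249.5 = 3.220641
a = ȳ − b·x̄ = 38.283333 − 3.220641·9.5 = 7.687241
ŷ(5) = 7.687241 + 3.220641·5 = 23.790448
residual = y − ŷ = 16.3 − 23.790448 = -7.490448

-7.490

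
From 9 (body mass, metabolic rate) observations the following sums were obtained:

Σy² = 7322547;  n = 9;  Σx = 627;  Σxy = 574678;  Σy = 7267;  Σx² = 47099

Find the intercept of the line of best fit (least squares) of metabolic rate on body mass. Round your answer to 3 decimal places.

Sxx = Σx² − (Σx)²/n = 47099 − 43681 = 3418
Sxy = Σxy − (Σx)(Σy)/n = 574678 − 506267.666667 = 68410.333333
b = Sxy/Sxx = 68410.333333/3418 = 20.014726
a = ȳ − b·x̄ = 807.444444 − 20.014726·69.666667 = -586.914797

-586.915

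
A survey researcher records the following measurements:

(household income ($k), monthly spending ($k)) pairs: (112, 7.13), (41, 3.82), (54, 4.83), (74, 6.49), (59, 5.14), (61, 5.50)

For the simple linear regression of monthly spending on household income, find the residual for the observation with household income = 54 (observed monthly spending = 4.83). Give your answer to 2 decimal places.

n = 6, Σx = 401, Σy = 32.91, Σxy = 2335.02, Σx² = 29819
Sxx = Σx² − (Σx)²/n = 29819 − 26800.166667 = 3018.833333
Sxy = Σxy − (Σx)(Σy)/n = 2335.02 − 2199.485 = 135.535
b = Sxy/Sxx = 135.535/3018.833333 = 0.044896
a = ȳ − b·x̄ = 5.485 − 0.044896·66.833333 = 2.484418
ŷ(54) = 2.484418 + 0.044896·54 = 4.908828
residual = y − ŷ = 4.83 − 4.908828 = -0.078828

-0.08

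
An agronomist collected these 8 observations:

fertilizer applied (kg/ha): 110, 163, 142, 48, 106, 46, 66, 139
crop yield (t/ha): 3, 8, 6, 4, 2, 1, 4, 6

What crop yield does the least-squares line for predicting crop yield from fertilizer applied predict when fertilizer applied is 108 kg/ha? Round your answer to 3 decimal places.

n = 8, Σx = 820, Σy = 34, Σxy = 4034, Σx² = 98166
Sxx = Σx² − (Σx)²/n = 98166 − 84050 = 14116
Sxy = Σxy − (Σx)(Σy)/n = 4034 − 3485 = 549
b = Sxy/Sxx = 549/14116 = 0.038892
a = ȳ − b·x̄ = 4.25 − 0.038892·102.5 = 0.263566
ŷ(108) = a + b·108 = 0.263566 + 0.038892·108 = 4.463906

4.464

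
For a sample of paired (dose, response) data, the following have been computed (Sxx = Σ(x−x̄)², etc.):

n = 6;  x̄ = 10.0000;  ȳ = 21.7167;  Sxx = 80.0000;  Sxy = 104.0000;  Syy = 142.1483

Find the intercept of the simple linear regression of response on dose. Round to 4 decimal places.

8.7167

b = Sxy/Sxx = 104/80 = 1.3
a = ȳ − b·x̄ = 21.7167 − 1.3·10 = 8.7167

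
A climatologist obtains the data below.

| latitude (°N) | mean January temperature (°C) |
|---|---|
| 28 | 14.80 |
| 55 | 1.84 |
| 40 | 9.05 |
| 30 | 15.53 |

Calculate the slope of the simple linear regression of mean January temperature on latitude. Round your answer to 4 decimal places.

-0.5105

n = 4, Σx = 153, Σy = 41.22, Σxy = 1343.5, Σx² = 6309
Sxx = Σx² − (Σx)²/n = 6309 − 5852.25 = 456.75
Sxy = Σxy − (Σx)(Σy)/n = 1343.5 − 1576.665 = -233.165
b = Sxy/Sxx = -233.165/456.75 = -0.510487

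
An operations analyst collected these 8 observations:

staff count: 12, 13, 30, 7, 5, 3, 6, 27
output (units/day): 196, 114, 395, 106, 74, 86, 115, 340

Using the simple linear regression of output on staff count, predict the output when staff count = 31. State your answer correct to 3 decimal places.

n = 8, Σx = 103, Σy = 1426, Σxy = 26924, Σx² = 2061
Sxx = Σx² − (Σx)²/n = 2061 − 1326.125 = 734.875
Sxy = Σxy − (Σx)(Σy)/n = 26924 − 18359.75 = 8564.25
b = Sxy/Sxx = 8564.25/734.875 = 11.654023
a = ȳ − b·x̄ = 178.25 − 11.654023·12.875 = 28.204457
ŷ(31) = a + b·31 = 28.204457 + 11.654023·31 = 389.479163

389.479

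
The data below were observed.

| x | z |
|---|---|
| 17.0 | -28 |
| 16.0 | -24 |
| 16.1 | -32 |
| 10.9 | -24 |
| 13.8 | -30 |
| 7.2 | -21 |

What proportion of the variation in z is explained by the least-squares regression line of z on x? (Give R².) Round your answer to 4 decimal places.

n = 6, Σx = 81, Σy = -159, Σxy = -2202, Σx² = 1165.3, Σy² = 4301
Sxx = Σx² − (Σx)²/n = 1165.3 − 1093.5 = 71.8
Sxy = Σxy − (Σx)(Σy)/n = -2202 − (-2146.5) = -55.5
Syy = Σy² − (Σy)²/n = 4301 − 4213.5 = 87.5
R² = Sxy²/(Sxx·Syy) = (-55.5)²/(71.8·87.5) = 0.490290

0.4903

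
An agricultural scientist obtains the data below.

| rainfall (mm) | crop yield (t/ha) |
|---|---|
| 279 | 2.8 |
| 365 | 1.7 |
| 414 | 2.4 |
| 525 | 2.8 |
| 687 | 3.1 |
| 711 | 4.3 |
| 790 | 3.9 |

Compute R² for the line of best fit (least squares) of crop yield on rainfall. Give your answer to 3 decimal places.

n = 7, Σx = 3771, Σy = 21, Σxy = 12133.3, Σx² = 2259677, Σy² = 67.64
Sxx = Σx² − (Σx)²/n = 2259677 − 2031491.571429 = 228185.428571
Sxy = Σxy − (Σx)(Σy)/n = 12133.3 − 11313 = 820.3
Syy = Σy² − (Σy)²/n = 67.64 − 63 = 4.64
R² = Sxy²/(Sxx·Syy) = (820.3)²/(228185.428571·4.64) = 0.635535

0.636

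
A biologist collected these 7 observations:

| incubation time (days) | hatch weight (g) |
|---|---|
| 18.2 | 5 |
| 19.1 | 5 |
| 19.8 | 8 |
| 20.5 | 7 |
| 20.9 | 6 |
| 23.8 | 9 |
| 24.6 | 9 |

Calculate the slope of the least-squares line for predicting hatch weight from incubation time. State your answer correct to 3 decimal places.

0.622

n = 7, Σx = 146.9, Σy = 49, Σxy = 1049.4, Σx² = 3116.75
Sxx = Σx² − (Σx)²/n = 3116.75 − 3082.801429 = 33.948571
Sxy = Σxy − (Σx)(Σy)/n = 1049.4 − 1028.3 = 21.1
b = Sxy/Sxx = 21.1/33.948571 = 0.621528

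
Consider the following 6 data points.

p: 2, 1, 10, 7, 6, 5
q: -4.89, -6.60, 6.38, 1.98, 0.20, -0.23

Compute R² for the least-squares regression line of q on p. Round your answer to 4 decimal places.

n = 6, Σx = 31, Σy = -3.16, Σxy = 61.33, Σx² = 215, Σy² = 112.1898
Sxx = Σx² − (Σx)²/n = 215 − 160.166667 = 54.833333
Sxy = Σxy − (Σx)(Σy)/n = 61.33 − (-16.326667) = 77.656667
Syy = Σy² − (Σy)²/n = 112.1898 − 1.664267 = 110.525533
R² = Sxy²/(Sxx·Syy) = (77.656667)²/(54.833333·110.525533) = 0.995062

0.9951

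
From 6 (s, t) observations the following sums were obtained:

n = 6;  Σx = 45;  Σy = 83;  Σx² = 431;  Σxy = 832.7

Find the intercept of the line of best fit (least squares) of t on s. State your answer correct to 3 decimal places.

-3.028

Sxx = Σx² − (Σx)²/n = 431 − 337.5 = 93.5
Sxy = Σxy − (Σx)(Σy)/n = 832.7 − 622.5 = 210.2
b = Sxy/Sxx = 210.2/93.5 = 2.248128
a = ȳ − b·x̄ = 13.833333 − 2.248128·7.5 = -3.027629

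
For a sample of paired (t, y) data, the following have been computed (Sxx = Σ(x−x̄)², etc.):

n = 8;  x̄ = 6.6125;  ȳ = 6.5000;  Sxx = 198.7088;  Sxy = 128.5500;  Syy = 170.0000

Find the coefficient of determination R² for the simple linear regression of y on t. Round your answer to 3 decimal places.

R² = Sxy²/(Sxx·Syy) = (128.55)²/(198.7088·170) = 0.489191

0.489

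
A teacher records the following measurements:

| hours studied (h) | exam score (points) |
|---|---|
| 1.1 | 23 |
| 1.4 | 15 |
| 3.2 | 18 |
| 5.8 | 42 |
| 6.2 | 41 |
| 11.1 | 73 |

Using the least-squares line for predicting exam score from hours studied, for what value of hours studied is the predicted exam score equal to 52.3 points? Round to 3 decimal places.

n = 6, Σx = 28.8, Σy = 212, Σxy = 1412, Σx² = 208.7
Sxx = Σx² − (Σx)²/n = 208.7 − 138.24 = 70.46
Sxy = Σxy − (Σx)(Σy)/n = 1412 − 1017.6 = 394.4
b = Sxy/Sxx = 394.4/70.46 = 5.597502
a = ȳ − b·x̄ = 35.333333 − 5.597502·4.8 = 8.465323
Set a + b·x = 52.3: x = (52.3 − 8.465323) / 5.597502 = 7.831114

7.831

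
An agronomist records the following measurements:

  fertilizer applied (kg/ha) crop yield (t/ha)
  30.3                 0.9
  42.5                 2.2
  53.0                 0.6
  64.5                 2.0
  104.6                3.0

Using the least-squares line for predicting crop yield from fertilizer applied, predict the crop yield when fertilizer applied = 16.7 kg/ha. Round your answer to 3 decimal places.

n = 5, Σx = 294.9, Σy = 8.7, Σxy = 595.37, Σx² = 20634.75
Sxx = Σx² − (Σx)²/n = 20634.75 − 17393.202 = 3241.548
Sxy = Σxy − (Σx)(Σy)/n = 595.37 − 513.126 = 82.244
b = Sxy/Sxx = 82.244/3241.548 = 0.025372
a = ȳ − b·x̄ = 1.74 − 0.025372·58.98 = 0.243570
ŷ(16.7) = a + b·16.7 = 0.243570 + 0.025372·16.7 = 0.667279

0.667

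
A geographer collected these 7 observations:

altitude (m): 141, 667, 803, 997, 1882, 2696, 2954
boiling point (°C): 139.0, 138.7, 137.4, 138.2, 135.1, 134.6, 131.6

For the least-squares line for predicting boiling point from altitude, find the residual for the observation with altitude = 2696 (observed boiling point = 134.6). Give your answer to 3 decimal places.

1.224

n = 7, Σx = 10140, Σy = 954.6, Σxy = 1366115.7, Σx² = 21640044
Sxx = Σx² − (Σx)²/n = 21640044 − 14688514.285714 = 6951529.714286
Sxy = Σxy − (Σx)(Σy)/n = 1366115.7 − 1382806.285714 = -16690.585714
b = Sxy/Sxx = -16690.585714/6951529.714286 = -0.002401
a = ȳ − b·x̄ = 136.371429 − (-0.002401)·1448.571429 = 139.849441
ŷ(2696) = 139.849441 + (-0.002401)·2696 = 133.376359
residual = y − ŷ = 134.6 − 133.376359 = 1.223641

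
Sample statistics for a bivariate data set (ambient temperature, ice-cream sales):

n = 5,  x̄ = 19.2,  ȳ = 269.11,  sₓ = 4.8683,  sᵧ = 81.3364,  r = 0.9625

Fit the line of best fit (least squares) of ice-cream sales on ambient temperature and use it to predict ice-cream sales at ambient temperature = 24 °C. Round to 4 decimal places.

b = r · sᵧ/sₓ = 0.9625 · 81.3364/4.8683 = 16.080826
a = ȳ − b·x̄ = 269.11 − 16.080826·19.2 = -39.641858
ŷ(24) = a + b·24 = -39.641858 + 16.080826·24 = 346.297965

346.2980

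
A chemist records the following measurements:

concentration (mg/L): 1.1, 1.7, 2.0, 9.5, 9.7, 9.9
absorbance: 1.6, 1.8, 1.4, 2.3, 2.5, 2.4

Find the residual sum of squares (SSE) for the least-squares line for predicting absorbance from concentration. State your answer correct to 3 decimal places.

0.113

n = 6, Σx = 33.9, Σy = 12, Σxy = 77.48, Σx² = 290.45, Σy² = 25.06
Sxx = Σx² − (Σx)²/n = 290.45 − 191.535 = 98.915
Sxy = Σxy − (Σx)(Σy)/n = 77.48 − 67.8 = 9.68
Syy = Σy² − (Σy)²/n = 25.06 − 24 = 1.06
b = Sxy/Sxx = 9.68/98.915 = 0.097862
SSE = Syy − b·Sxy = 1.06 − 0.097862·9.68 = 0.112698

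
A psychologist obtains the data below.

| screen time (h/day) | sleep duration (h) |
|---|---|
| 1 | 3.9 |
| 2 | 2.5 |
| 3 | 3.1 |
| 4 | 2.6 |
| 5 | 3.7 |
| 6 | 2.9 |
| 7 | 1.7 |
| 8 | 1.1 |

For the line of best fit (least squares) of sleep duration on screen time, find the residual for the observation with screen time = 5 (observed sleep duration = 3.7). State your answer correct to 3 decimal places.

n = 8, Σx = 36, Σy = 21.5, Σxy = 85.2, Σx² = 204
Sxx = Σx² − (Σx)²/n = 204 − 162 = 42
Sxy = Σxy − (Σx)(Σy)/n = 85.2 − 96.75 = -11.55
b = Sxy/Sxx = -11.55/42 = -0.275
a = ȳ − b·x̄ = 2.6875 − (-0.275)·4.5 = 3.925
ŷ(5) = 3.925 + (-0.275)·5 = 2.55
residual = y − ŷ = 3.7 − 2.55 = 1.15

1.150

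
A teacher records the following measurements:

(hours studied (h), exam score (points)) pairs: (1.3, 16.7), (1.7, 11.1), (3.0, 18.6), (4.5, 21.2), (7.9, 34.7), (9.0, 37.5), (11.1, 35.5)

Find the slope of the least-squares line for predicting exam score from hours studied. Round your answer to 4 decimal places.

n = 7, Σx = 38.5, Σy = 175.3, Σxy = 1197.46, Σx² = 300.45
Sxx = Σx² − (Σx)²/n = 300.45 − 211.75 = 88.7
Sxy = Σxy − (Σx)(Σy)/n = 1197.46 − 964.15 = 233.31
b = Sxy/Sxx = 233.31/88.7 = 2.630327

2.6303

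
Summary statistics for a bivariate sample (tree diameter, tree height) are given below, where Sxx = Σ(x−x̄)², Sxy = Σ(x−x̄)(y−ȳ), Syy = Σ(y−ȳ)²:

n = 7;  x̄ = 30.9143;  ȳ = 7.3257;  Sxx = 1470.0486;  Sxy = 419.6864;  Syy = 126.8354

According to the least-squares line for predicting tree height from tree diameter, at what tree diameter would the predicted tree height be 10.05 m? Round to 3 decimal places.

b = Sxy/Sxx = 419.6864/1470.0486 = 0.285492
a = ȳ − b·x̄ = 7.3257 − 0.285492·30.9143 = -1.500070
Set a + b·x = 10.05: x = (10.05 − (-1.500070)) / 0.285492 = 40.456790

40.457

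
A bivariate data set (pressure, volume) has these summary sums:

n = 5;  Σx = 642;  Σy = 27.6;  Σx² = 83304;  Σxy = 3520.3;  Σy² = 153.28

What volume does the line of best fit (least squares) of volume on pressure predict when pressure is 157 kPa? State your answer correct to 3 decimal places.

Sxx = Σx² − (Σx)²/n = 83304 − 82432.8 = 871.2
Sxy = Σxy − (Σx)(Σy)/n = 3520.3 − 3543.84 = -23.54
b = Sxy/Sxx = -23.54/871.2 = -0.027020
a = ȳ − b·x̄ = 5.52 − (-0.027020)·128.4 = 8.989394
ŷ(157) = a + b·157 = 8.989394 + (-0.027020)·157 = 4.747222

4.747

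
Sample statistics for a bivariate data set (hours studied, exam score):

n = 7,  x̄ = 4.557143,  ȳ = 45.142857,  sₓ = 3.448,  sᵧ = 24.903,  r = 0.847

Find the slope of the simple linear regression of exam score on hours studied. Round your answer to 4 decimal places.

b = r · sᵧ/sₓ = 0.847 · 24.903/3.448 = 6.117413

6.1174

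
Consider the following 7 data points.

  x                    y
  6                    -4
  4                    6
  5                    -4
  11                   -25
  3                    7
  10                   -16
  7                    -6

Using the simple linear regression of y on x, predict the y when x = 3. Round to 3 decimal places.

n = 7, Σx = 46, Σy = -42, Σxy = -476, Σx² = 356
Sxx = Σx² − (Σx)²/n = 356 − 302.285714 = 53.714286
Sxy = Σxy − (Σx)(Σy)/n = -476 − (-276) = -200
b = Sxy/Sxx = -200/53.714286 = -3.723404
a = ȳ − b·x̄ = -6 − (-3.723404)·6.571429 = 18.468085
ŷ(3) = a + b·3 = 18.468085 + (-3.723404)·3 = 7.297872

7.298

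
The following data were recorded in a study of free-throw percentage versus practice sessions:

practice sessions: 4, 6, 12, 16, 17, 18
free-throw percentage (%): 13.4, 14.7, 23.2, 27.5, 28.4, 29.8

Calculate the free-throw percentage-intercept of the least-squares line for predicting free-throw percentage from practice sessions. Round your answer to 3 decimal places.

8.208

n = 6, Σx = 73, Σy = 137, Σxy = 1879.4, Σx² = 1065
Sxx = Σx² − (Σx)²/n = 1065 − 888.166667 = 176.833333
Sxy = Σxy − (Σx)(Σy)/n = 1879.4 − 1666.833333 = 212.566667
b = Sxy/Sxx = 212.566667/176.833333 = 1.202074
a = ȳ − b·x̄ = 22.833333 − 1.202074·12.166667 = 8.208106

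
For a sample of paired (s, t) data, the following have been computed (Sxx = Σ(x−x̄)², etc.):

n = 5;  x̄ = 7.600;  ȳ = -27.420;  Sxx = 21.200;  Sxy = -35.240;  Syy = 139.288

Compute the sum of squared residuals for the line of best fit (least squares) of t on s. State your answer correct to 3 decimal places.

b = Sxy/Sxx = -35.24/21.2 = -1.662264
SSE = Syy − b·Sxy = 139.288 − (-1.662264)·(-35.24) = 80.709811

80.710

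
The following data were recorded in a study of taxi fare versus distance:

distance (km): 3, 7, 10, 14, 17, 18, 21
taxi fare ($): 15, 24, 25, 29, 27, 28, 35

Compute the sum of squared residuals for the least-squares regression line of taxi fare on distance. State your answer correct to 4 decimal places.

n = 7, Σx = 90, Σy = 183, Σxy = 2567, Σx² = 1408, Σy² = 5005
Sxx = Σx² − (Σx)²/n = 1408 − 1157.142857 = 250.857143
Sxy = Σxy − (Σx)(Σy)/n = 2567 − 2352.857143 = 214.142857
Syy = Σy² − (Σy)²/n = 5005 − 4784.142857 = 220.857143
b = Sxy/Sxx = 214.142857/250.857143 = 0.853645
SSE = Syy − b·Sxy = 220.857143 − 0.853645·214.142857 = 38.055239

38.0552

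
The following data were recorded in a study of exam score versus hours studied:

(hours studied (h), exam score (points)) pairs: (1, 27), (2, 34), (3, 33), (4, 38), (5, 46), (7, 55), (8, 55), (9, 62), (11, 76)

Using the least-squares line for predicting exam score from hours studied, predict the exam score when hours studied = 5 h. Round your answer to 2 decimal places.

44.75

n = 9, Σx = 50, Σy = 426, Σxy = 2795, Σx² = 370
Sxx = Σx² − (Σx)²/n = 370 − 277.777778 = 92.222222
Sxy = Σxy − (Σx)(Σy)/n = 2795 − 2366.666667 = 428.333333
b = Sxy/Sxx = 428.333333/92.222222 = 4.644578
a = ȳ − b·x̄ = 47.333333 − 4.644578·5.555556 = 21.530120
ŷ(5) = a + b·5 = 21.530120 + 4.644578·5 = 44.753012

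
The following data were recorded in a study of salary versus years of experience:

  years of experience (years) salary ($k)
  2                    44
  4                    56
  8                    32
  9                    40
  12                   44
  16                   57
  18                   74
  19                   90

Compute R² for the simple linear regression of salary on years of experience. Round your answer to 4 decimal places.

n = 8, Σx = 88, Σy = 437, Σxy = 5410, Σx² = 1250, Σy² = 26457
Sxx = Σx² − (Σx)²/n = 1250 − 968 = 282
Sxy = Σxy − (Σx)(Σy)/n = 5410 − 4807 = 603
Syy = Σy² − (Σy)²/n = 26457 − 23871.125 = 2585.875
R² = Sxy²/(Sxx·Syy) = (603)²/(282·2585.875) = 0.498630

0.4986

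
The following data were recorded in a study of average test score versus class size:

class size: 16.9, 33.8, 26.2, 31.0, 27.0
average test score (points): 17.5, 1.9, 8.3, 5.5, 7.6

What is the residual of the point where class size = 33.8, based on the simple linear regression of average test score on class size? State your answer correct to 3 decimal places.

-0.153

n = 5, Σx = 134.9, Σy = 40.8, Σxy = 953.13, Σx² = 3804.49
Sxx = Σx² − (Σx)²/n = 3804.49 − 3639.602 = 164.888
Sxy = Σxy − (Σx)(Σy)/n = 953.13 − 1100.784 = -147.654
b = Sxy/Sxx = -147.654/164.888 = -0.895481
a = ȳ − b·x̄ = 8.16 − (-0.895481)·26.98 = 32.320066
ŷ(33.8) = 32.320066 + (-0.895481)·33.8 = 2.052823
residual = y − ŷ = 1.9 − 2.052823 = -0.152823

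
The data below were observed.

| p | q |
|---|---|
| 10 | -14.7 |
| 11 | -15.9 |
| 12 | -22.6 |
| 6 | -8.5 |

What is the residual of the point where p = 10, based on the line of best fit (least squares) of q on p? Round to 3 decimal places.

1.237

n = 4, Σx = 39, Σy = -61.7, Σxy = -644.1, Σx² = 401
Sxx = Σx² − (Σx)²/n = 401 − 380.25 = 20.75
Sxy = Σxy − (Σx)(Σy)/n = -644.1 − (-601.575) = -42.525
b = Sxy/Sxx = -42.525/20.75 = -2.049398
a = ȳ − b·x̄ = -15.425 − (-2.049398)·9.75 = 4.556627
ŷ(10) = 4.556627 + (-2.049398)·10 = -15.937349
residual = y − ŷ = -14.7 − (-15.937349) = 1.237349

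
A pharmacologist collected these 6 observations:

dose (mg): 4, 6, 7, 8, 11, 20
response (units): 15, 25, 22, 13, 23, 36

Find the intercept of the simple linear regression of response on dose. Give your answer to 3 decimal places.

11.457

n = 6, Σx = 56, Σy = 134, Σxy = 1441, Σx² = 686
Sxx = Σx² − (Σx)²/n = 686 − 522.666667 = 163.333333
Sxy = Σxy − (Σx)(Σy)/n = 1441 − 1250.666667 = 190.333333
b = Sxy/Sxx = 190.333333/163.333333 = 1.165306
a = ȳ − b·x̄ = 22.333333 − 1.165306·9.333333 = 11.457143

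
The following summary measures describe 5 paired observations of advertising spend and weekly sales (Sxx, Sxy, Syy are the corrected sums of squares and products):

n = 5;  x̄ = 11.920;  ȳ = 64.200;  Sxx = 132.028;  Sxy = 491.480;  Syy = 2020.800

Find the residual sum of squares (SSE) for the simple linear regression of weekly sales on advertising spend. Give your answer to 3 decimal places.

191.244

b = Sxy/Sxx = 491.48/132.028 = 3.722544
SSE = Syy − b·Sxy = 2020.8 − 3.722544·491.48 = 191.244221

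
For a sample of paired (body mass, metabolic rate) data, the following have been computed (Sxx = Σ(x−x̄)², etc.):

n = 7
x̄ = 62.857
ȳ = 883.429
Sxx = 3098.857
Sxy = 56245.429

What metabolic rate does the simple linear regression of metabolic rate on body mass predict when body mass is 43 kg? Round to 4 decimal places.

b = Sxy/Sxx = 56245.429/3098.857 = 18.150379
a = ȳ − b·x̄ = 883.429 − 18.150379·62.857 = -257.449372
ŷ(43) = a + b·43 = -257.449372 + 18.150379·43 = 523.016924

523.0169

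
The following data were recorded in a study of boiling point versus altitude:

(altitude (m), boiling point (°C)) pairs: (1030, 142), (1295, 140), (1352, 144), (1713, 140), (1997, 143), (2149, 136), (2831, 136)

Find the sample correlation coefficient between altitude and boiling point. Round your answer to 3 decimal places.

n = 7, Σx = 12367, Σy = 981, Σxy = 1724919, Σx² = 24120969, Σy² = 137541
Sxx = Σx² − (Σx)²/n = 24120969 − 21848955.571429 = 2272013.428571
Sxy = Σxy − (Σx)(Σy)/n = 1724919 − 1733146.714286 = -8227.714286
Syy = Σy² − (Σy)²/n = 137541 − 137480.142857 = 60.857143
r = Sxy/√(Sxx·Syy) = -8227.714286/√(138268245.795918) = -8227.714286/11758.751881 = -0.699710

-0.700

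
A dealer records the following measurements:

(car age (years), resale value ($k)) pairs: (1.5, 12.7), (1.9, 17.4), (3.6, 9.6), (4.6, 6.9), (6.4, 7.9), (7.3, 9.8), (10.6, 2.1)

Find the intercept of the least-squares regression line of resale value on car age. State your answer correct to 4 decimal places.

15.8697

n = 7, Σx = 35.9, Σy = 66.4, Σxy = 262.77, Σx² = 246.59
Sxx = Σx² − (Σx)²/n = 246.59 − 184.115714 = 62.474286
Sxy = Σxy − (Σx)(Σy)/n = 262.77 − 340.537143 = -77.767143
b = Sxy/Sxx = -77.767143/62.474286 = -1.244786
a = ȳ − b·x̄ = 9.485714 − (-1.244786)·5.128571 = 15.869690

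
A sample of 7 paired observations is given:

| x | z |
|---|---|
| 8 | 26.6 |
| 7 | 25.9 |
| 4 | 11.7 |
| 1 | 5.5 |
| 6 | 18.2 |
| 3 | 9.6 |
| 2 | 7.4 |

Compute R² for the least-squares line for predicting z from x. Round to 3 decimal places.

0.962

n = 7, Σx = 31, Σy = 104.9, Σxy = 599.2, Σx² = 179, Σy² = 2023.67
Sxx = Σx² − (Σx)²/n = 179 − 137.285714 = 41.714286
Sxy = Σxy − (Σx)(Σy)/n = 599.2 − 464.557143 = 134.642857
Syy = Σy² − (Σy)²/n = 2023.67 − 1572.001429 = 451.668571
R² = Sxy²/(Sxx·Syy) = (134.642857)²/(41.714286·451.668571) = 0.962192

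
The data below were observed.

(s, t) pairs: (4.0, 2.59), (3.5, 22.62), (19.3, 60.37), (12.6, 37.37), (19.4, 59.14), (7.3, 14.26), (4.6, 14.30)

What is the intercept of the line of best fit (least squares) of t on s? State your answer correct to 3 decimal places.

n = 7, Σx = 70.7, Σy = 210.65, Σxy = 3042.727, Σx² = 1010.31
Sxx = Σx² − (Σx)²/n = 1010.31 − 714.07 = 296.24
Sxy = Σxy − (Σx)(Σy)/n = 3042.727 − 2127.565 = 915.162
b = Sxy/Sxx = 915.162/296.24 = 3.089259
a = ȳ − b·x̄ = 30.092857 − 3.089259·10.1 = -1.108656

-1.109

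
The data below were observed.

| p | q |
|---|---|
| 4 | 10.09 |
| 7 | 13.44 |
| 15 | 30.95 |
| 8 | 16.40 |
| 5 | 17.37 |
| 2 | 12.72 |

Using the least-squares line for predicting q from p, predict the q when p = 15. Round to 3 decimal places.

28.917

n = 6, Σx = 41, Σy = 100.97, Σxy = 842.18, Σx² = 383
Sxx = Σx² − (Σx)²/n = 383 − 280.166667 = 102.833333
Sxy = Σxy − (Σx)(Σy)/n = 842.18 − 689.961667 = 152.218333
b = Sxy/Sxx = 152.218333/102.833333 = 1.480243
a = ȳ − b·x̄ = 16.828333 − 1.480243·6.833333 = 6.713339
ŷ(15) = a + b·15 = 6.713339 + 1.480243·15 = 28.916985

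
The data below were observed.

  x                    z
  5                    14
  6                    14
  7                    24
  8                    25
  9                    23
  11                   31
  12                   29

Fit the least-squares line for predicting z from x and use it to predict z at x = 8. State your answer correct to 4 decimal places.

n = 7, Σx = 58, Σy = 160, Σxy = 1418, Σx² = 520
Sxx = Σx² − (Σx)²/n = 520 − 480.571429 = 39.428571
Sxy = Σxy − (Σx)(Σy)/n = 1418 − 1325.714286 = 92.285714
b = Sxy/Sxx = 92.285714/39.428571 = 2.340580
a = ȳ − b·x̄ = 22.857143 − 2.340580·8.285714 = 3.463768
ŷ(8) = a + b·8 = 3.463768 + 2.340580·8 = 22.188406

22.1884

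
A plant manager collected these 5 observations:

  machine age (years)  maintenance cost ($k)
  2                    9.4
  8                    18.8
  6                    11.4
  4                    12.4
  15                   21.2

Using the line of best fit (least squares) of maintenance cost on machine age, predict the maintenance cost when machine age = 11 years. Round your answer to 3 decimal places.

18.352

n = 5, Σx = 35, Σy = 73.2, Σxy = 605.2, Σx² = 345
Sxx = Σx² − (Σx)²/n = 345 − 245 = 100
Sxy = Σxy − (Σx)(Σy)/n = 605.2 − 512.4 = 92.8
b = Sxy/Sxx = 92.8/100 = 0.928
a = ȳ − b·x̄ = 14.64 − 0.928·7 = 8.144
ŷ(11) = a + b·11 = 8.144 + 0.928·11 = 18.352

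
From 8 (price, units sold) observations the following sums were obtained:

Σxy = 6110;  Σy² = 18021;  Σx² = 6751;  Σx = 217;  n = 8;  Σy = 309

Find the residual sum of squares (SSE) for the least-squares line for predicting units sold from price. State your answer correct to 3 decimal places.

Sxx = Σx² − (Σx)²/n = 6751 − 5886.125 = 864.875
Sxy = Σxy − (Σx)(Σy)/n = 6110 − 8381.625 = -2271.625
Syy = Σy² − (Σy)²/n = 18021 − 11935.125 = 6085.875
b = Sxy/Sxx = -2271.625/864.875 = -2.626536
SSE = Syy − b·Sxy = 6085.875 − (-2.626536)·(-2271.625) = 119.371007

119.371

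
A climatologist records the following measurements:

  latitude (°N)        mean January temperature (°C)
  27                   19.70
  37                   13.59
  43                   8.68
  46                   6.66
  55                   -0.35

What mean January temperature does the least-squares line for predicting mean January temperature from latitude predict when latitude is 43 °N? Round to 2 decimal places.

8.65

n = 5, Σx = 208, Σy = 48.28, Σxy = 1695.08, Σx² = 9088
Sxx = Σx² − (Σx)²/n = 9088 − 8652.8 = 435.2
Sxy = Σxy − (Σx)(Σy)/n = 1695.08 − 2008.448 = -313.368
b = Sxy/Sxx = -313.368/435.2 = -0.720055
a = ȳ − b·x̄ = 9.656 − (-0.720055)·41.6 = 39.610294
ŷ(43) = a + b·43 = 39.610294 + (-0.720055)·43 = 8.647923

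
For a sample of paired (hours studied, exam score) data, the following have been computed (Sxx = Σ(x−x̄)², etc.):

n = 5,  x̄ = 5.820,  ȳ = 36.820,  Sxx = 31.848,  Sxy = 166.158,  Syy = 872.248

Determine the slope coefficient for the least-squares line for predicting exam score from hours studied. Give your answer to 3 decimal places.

b = Sxy/Sxx = 166.158/31.848 = 5.217219

5.217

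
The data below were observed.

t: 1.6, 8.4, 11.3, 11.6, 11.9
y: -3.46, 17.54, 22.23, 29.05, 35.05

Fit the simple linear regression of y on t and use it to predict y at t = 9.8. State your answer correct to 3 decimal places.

n = 5, Σx = 44.8, Σy = 100.41, Σxy = 1147.074, Σx² = 476.98
Sxx = Σx² − (Σx)²/n = 476.98 − 401.408 = 75.572
Sxy = Σxy − (Σx)(Σy)/n = 1147.074 − 899.6736 = 247.4004
b = Sxy/Sxx = 247.4004/75.572 = 3.273705
a = ȳ − b·x̄ = 20.082 − 3.273705·8.96 = -9.250393
ŷ(9.8) = a + b·9.8 = -9.250393 + 3.273705·9.8 = 22.831912

22.832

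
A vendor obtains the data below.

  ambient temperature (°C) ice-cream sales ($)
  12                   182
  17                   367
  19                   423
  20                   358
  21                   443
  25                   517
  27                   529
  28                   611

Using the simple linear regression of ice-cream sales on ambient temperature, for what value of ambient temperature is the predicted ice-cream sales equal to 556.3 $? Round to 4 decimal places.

26.5383

n = 8, Σx = 169, Σy = 3430, Σxy = 77239, Σx² = 3773
Sxx = Σx² − (Σx)²/n = 3773 − 3570.125 = 202.875
Sxy = Σxy − (Σx)(Σy)/n = 77239 − 72458.75 = 4780.25
b = Sxy/Sxx = 4780.25/202.875 = 23.562539
a = ȳ − b·x̄ = 428.75 − 23.562539·21.125 = -69.008626
Set a + b·x = 556.3: x = (556.3 − (-69.008626)) / 23.562539 = 26.538254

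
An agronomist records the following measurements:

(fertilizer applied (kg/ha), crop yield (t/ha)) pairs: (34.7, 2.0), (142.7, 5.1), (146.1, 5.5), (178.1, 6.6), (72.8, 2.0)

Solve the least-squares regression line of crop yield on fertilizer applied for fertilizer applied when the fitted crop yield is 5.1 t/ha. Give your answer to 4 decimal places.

139.5398

n = 5, Σx = 574.4, Σy = 21.2, Σxy = 2921.78, Σx² = 79932.04
Sxx = Σx² − (Σx)²/n = 79932.04 − 65987.072 = 13944.968
Sxy = Σxy − (Σx)(Σy)/n = 2921.78 − 2435.456 = 486.324
b = Sxy/Sxx = 486.324/13944.968 = 0.034875
a = ȳ − b·x̄ = 4.24 − 0.034875·114.88 = 0.233616
Set a + b·x = 5.1: x = (5.1 − 0.233616) / 0.034875 = 139.539841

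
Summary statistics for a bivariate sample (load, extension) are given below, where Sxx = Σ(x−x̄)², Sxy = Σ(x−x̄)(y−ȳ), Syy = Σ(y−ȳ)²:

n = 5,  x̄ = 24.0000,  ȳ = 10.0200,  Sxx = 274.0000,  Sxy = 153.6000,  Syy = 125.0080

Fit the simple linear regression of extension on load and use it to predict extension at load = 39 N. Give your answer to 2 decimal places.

18.43

b = Sxy/Sxx = 153.6/274 = 0.560584
a = ȳ − b·x̄ = 10.02 − 0.560584·24 = -3.434015
ŷ(39) = a + b·39 = -3.434015 + 0.560584·39 = 18.428759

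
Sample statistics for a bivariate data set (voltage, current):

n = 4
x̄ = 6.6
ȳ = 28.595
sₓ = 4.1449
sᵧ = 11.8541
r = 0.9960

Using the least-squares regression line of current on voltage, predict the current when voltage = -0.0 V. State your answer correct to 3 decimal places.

b = r · sᵧ/sₓ = 0.996 · 11.8541/4.1449 = 2.848485
a = ȳ − b·x̄ = 28.595 − 2.848485·6.6 = 9.795002
ŷ(-0.0) = a + b·-0.0 = 9.795002 + 2.848485·0 = 9.795002

9.795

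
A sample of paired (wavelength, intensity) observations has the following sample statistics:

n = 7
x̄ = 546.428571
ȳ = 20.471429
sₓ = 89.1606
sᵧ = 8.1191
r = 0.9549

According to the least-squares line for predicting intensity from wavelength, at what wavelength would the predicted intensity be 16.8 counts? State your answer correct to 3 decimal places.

504.206

b = r · sᵧ/sₓ = 0.9549 · 8.1191/89.1606 = 0.086955
a = ȳ − b·x̄ = 20.471429 − 0.086955·546.428571 = -27.043075
Set a + b·x = 16.8: x = (16.8 − (-27.043075)) / 0.086955 = 504.206228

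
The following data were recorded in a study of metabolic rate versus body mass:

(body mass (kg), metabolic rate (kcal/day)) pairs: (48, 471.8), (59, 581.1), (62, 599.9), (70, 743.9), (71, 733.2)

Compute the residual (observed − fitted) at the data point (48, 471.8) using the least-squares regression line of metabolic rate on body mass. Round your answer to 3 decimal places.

13.880

n = 5, Σx = 310, Σy = 3129.9, Σxy = 198255.3, Σx² = 19570
Sxx = Σx² − (Σx)²/n = 19570 − 19220 = 350
Sxy = Σxy − (Σx)(Σy)/n = 198255.3 − 194053.8 = 4201.5
b = Sxy/Sxx = 4201.5/350 = 12.004286
a = ȳ − b·x̄ = 625.98 − 12.004286·62 = -118.285714
ŷ(48) = -118.285714 + 12.004286·48 = 457.92
residual = y − ŷ = 471.8 − 457.92 = 13.88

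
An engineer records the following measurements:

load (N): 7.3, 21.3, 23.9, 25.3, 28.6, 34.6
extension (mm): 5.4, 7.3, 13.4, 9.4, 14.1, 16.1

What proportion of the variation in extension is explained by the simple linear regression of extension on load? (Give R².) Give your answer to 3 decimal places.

0.768

n = 6, Σx = 141, Σy = 65.7, Σxy = 1713.31, Σx² = 3733.4, Σy² = 808.39
Sxx = Σx² − (Σx)²/n = 3733.4 − 3313.5 = 419.9
Sxy = Σxy − (Σx)(Σy)/n = 1713.31 − 1543.95 = 169.36
Syy = Σy² − (Σy)²/n = 808.39 − 719.415 = 88.975
R² = Sxy²/(Sxx·Syy) = (169.36)²/(419.9·88.975) = 0.767729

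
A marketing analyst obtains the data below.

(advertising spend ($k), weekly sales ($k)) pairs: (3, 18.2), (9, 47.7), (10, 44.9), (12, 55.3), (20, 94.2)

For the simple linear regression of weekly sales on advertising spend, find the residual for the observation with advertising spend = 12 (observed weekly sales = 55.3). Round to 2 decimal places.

n = 5, Σx = 54, Σy = 260.3, Σxy = 3480.5, Σx² = 734
Sxx = Σx² − (Σx)²/n = 734 − 583.2 = 150.8
Sxy = Σxy − (Σx)(Σy)/n = 3480.5 − 2811.24 = 669.26
b = Sxy/Sxx = 669.26/150.8 = 4.438064
a = ȳ − b·x̄ = 52.06 − 4.438064·10.8 = 4.128912
ŷ(12) = 4.128912 + 4.438064·12 = 57.385676
residual = y − ŷ = 55.3 − 57.385676 = -2.085676

-2.09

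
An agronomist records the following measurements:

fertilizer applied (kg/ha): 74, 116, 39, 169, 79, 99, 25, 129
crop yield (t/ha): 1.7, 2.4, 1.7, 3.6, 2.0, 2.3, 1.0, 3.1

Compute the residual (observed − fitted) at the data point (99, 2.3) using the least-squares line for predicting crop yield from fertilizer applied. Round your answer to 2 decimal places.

n = 8, Σx = 730, Σy = 17.8, Σxy = 1889.5, Σx² = 82322
Sxx = Σx² − (Σx)²/n = 82322 − 66612.5 = 15709.5
Sxy = Σxy − (Σx)(Σy)/n = 1889.5 − 1624.25 = 265.25
b = Sxy/Sxx = 265.25/15709.5 = 0.016885
a = ȳ − b·x̄ = 2.225 − 0.016885·91.25 = 0.684272
ŷ(99) = 0.684272 + 0.016885·99 = 2.355856
residual = y − ŷ = 2.3 − 2.355856 = -0.055856

-0.06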